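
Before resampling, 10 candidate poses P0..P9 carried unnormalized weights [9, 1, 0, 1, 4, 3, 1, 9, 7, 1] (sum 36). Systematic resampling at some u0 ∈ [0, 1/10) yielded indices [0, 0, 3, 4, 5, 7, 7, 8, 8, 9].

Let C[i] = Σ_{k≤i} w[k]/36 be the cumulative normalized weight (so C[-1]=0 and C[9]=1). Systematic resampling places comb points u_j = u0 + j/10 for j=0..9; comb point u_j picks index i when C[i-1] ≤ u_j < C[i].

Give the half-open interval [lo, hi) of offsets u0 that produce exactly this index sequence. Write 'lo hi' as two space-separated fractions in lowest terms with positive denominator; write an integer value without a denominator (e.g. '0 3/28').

C = [1/4, 5/18, 5/18, 11/36, 5/12, 1/2, 19/36, 7/9, 35/36, 1]
j=0 picked index 0: u0 ∈ [0, 1/4)
j=1 picked index 0: u0 ∈ [-1/10, 3/20)
j=2 picked index 3: u0 ∈ [7/90, 19/180)
j=3 picked index 4: u0 ∈ [1/180, 7/60)
j=4 picked index 5: u0 ∈ [1/60, 1/10)
j=5 picked index 7: u0 ∈ [1/36, 5/18)
j=6 picked index 7: u0 ∈ [-13/180, 8/45)
j=7 picked index 8: u0 ∈ [7/90, 49/180)
j=8 picked index 8: u0 ∈ [-1/45, 31/180)
j=9 picked index 9: u0 ∈ [13/180, 1/10)
intersection: [7/90, 1/10)

7/90 1/10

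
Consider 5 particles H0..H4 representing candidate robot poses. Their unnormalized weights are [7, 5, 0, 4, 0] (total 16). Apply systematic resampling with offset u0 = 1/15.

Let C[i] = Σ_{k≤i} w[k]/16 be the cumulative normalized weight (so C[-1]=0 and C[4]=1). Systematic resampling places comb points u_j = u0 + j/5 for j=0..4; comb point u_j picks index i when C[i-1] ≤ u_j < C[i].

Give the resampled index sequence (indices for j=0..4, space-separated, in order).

C = [7/16, 3/4, 3/4, 1, 1]
j=0: u_0=1/15 ∈ [0, 7/16) → index 0
j=1: u_1=4/15 ∈ [0, 7/16) → index 0
j=2: u_2=7/15 ∈ [7/16, 3/4) → index 1
j=3: u_3=2/3 ∈ [7/16, 3/4) → index 1
j=4: u_4=13/15 ∈ [3/4, 1) → index 3

0 0 1 1 3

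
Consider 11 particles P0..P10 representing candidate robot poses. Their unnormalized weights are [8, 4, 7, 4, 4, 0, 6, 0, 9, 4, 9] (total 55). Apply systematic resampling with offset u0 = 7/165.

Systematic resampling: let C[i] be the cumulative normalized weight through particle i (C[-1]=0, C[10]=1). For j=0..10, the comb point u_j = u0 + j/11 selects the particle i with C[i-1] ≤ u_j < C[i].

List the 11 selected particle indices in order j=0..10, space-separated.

0 0 2 2 3 6 6 8 9 10 10

C = [8/55, 12/55, 19/55, 23/55, 27/55, 27/55, 3/5, 3/5, 42/55, 46/55, 1]
j=0: u_0=7/165 ∈ [0, 8/55) → index 0
j=1: u_1=2/15 ∈ [0, 8/55) → index 0
j=2: u_2=37/165 ∈ [12/55, 19/55) → index 2
j=3: u_3=52/165 ∈ [12/55, 19/55) → index 2
j=4: u_4=67/165 ∈ [19/55, 23/55) → index 3
j=5: u_5=82/165 ∈ [27/55, 3/5) → index 6
j=6: u_6=97/165 ∈ [27/55, 3/5) → index 6
j=7: u_7=112/165 ∈ [3/5, 42/55) → index 8
j=8: u_8=127/165 ∈ [42/55, 46/55) → index 9
j=9: u_9=142/165 ∈ [46/55, 1) → index 10
j=10: u_10=157/165 ∈ [46/55, 1) → index 10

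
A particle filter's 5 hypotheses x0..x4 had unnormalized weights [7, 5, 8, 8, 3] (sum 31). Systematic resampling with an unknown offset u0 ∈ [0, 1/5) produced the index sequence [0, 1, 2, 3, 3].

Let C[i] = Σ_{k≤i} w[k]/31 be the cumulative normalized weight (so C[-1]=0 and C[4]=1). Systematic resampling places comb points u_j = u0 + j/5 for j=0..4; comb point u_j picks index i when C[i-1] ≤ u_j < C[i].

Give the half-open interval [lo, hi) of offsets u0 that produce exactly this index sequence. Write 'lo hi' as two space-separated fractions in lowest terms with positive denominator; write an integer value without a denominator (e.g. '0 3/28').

C = [7/31, 12/31, 20/31, 28/31, 1]
j=0 picked index 0: u0 ∈ [0, 7/31)
j=1 picked index 1: u0 ∈ [4/155, 29/155)
j=2 picked index 2: u0 ∈ [-2/155, 38/155)
j=3 picked index 3: u0 ∈ [7/155, 47/155)
j=4 picked index 3: u0 ∈ [-24/155, 16/155)
intersection: [7/155, 16/155)

7/155 16/155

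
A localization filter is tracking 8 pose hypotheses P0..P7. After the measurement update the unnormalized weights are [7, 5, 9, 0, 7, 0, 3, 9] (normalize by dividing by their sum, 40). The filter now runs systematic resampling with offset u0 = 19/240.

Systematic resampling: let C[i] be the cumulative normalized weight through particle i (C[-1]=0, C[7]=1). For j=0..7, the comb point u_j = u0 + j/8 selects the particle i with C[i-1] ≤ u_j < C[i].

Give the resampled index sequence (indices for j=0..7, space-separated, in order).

0 1 2 2 4 6 7 7

C = [7/40, 3/10, 21/40, 21/40, 7/10, 7/10, 31/40, 1]
j=0: u_0=19/240 ∈ [0, 7/40) → index 0
j=1: u_1=49/240 ∈ [7/40, 3/10) → index 1
j=2: u_2=79/240 ∈ [3/10, 21/40) → index 2
j=3: u_3=109/240 ∈ [3/10, 21/40) → index 2
j=4: u_4=139/240 ∈ [21/40, 7/10) → index 4
j=5: u_5=169/240 ∈ [7/10, 31/40) → index 6
j=6: u_6=199/240 ∈ [31/40, 1) → index 7
j=7: u_7=229/240 ∈ [31/40, 1) → index 7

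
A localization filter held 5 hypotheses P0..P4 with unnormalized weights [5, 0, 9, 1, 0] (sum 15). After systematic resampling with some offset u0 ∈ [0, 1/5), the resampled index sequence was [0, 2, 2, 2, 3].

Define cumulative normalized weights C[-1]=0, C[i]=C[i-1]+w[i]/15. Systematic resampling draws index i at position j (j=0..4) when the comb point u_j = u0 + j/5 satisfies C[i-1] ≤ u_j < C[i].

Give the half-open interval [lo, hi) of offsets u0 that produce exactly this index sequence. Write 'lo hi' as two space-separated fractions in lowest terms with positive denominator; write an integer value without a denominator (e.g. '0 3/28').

C = [1/3, 1/3, 14/15, 1, 1]
j=0 picked index 0: u0 ∈ [0, 1/3)
j=1 picked index 2: u0 ∈ [2/15, 11/15)
j=2 picked index 2: u0 ∈ [-1/15, 8/15)
j=3 picked index 2: u0 ∈ [-4/15, 1/3)
j=4 picked index 3: u0 ∈ [2/15, 1/5)
intersection: [2/15, 1/5)

2/15 1/5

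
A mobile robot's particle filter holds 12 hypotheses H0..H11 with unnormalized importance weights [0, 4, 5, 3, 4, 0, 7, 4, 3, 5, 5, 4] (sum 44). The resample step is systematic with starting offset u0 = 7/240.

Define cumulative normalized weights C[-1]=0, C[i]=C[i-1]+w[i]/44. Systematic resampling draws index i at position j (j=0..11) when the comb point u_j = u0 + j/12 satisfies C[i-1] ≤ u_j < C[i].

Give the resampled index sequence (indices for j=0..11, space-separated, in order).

C = [0, 1/11, 9/44, 3/11, 4/11, 4/11, 23/44, 27/44, 15/22, 35/44, 10/11, 1]
j=0: u_0=7/240 ∈ [0, 1/11) → index 1
j=1: u_1=9/80 ∈ [1/11, 9/44) → index 2
j=2: u_2=47/240 ∈ [1/11, 9/44) → index 2
j=3: u_3=67/240 ∈ [3/11, 4/11) → index 4
j=4: u_4=29/80 ∈ [3/11, 4/11) → index 4
j=5: u_5=107/240 ∈ [4/11, 23/44) → index 6
j=6: u_6=127/240 ∈ [23/44, 27/44) → index 7
j=7: u_7=49/80 ∈ [23/44, 27/44) → index 7
j=8: u_8=167/240 ∈ [15/22, 35/44) → index 9
j=9: u_9=187/240 ∈ [15/22, 35/44) → index 9
j=10: u_10=69/80 ∈ [35/44, 10/11) → index 10
j=11: u_11=227/240 ∈ [10/11, 1) → index 11

1 2 2 4 4 6 7 7 9 9 10 11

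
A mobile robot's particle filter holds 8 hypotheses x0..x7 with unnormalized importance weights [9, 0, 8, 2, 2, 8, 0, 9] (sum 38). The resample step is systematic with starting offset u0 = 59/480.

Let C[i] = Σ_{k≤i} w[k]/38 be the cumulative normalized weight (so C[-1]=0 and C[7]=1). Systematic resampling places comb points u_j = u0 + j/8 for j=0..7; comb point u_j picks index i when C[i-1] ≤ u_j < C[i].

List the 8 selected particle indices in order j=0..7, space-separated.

0 2 2 3 5 5 7 7

C = [9/38, 9/38, 17/38, 1/2, 21/38, 29/38, 29/38, 1]
j=0: u_0=59/480 ∈ [0, 9/38) → index 0
j=1: u_1=119/480 ∈ [9/38, 17/38) → index 2
j=2: u_2=179/480 ∈ [9/38, 17/38) → index 2
j=3: u_3=239/480 ∈ [17/38, 1/2) → index 3
j=4: u_4=299/480 ∈ [21/38, 29/38) → index 5
j=5: u_5=359/480 ∈ [21/38, 29/38) → index 5
j=6: u_6=419/480 ∈ [29/38, 1) → index 7
j=7: u_7=479/480 ∈ [29/38, 1) → index 7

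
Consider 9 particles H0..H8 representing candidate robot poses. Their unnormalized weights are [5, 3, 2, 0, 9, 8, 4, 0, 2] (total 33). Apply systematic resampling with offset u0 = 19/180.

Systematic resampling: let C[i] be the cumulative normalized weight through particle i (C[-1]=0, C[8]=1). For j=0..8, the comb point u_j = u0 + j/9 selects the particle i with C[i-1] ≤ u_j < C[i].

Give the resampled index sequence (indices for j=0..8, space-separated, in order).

C = [5/33, 8/33, 10/33, 10/33, 19/33, 9/11, 31/33, 31/33, 1]
j=0: u_0=19/180 ∈ [0, 5/33) → index 0
j=1: u_1=13/60 ∈ [5/33, 8/33) → index 1
j=2: u_2=59/180 ∈ [10/33, 19/33) → index 4
j=3: u_3=79/180 ∈ [10/33, 19/33) → index 4
j=4: u_4=11/20 ∈ [10/33, 19/33) → index 4
j=5: u_5=119/180 ∈ [19/33, 9/11) → index 5
j=6: u_6=139/180 ∈ [19/33, 9/11) → index 5
j=7: u_7=53/60 ∈ [9/11, 31/33) → index 6
j=8: u_8=179/180 ∈ [31/33, 1) → index 8

0 1 4 4 4 5 5 6 8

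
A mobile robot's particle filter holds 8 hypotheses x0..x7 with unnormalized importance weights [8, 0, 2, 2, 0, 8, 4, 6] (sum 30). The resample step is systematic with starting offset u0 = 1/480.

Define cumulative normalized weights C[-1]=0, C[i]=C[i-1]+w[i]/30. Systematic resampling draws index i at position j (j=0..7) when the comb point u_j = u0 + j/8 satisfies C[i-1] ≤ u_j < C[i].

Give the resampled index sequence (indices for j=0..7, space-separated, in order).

C = [4/15, 4/15, 1/3, 2/5, 2/5, 2/3, 4/5, 1]
j=0: u_0=1/480 ∈ [0, 4/15) → index 0
j=1: u_1=61/480 ∈ [0, 4/15) → index 0
j=2: u_2=121/480 ∈ [0, 4/15) → index 0
j=3: u_3=181/480 ∈ [1/3, 2/5) → index 3
j=4: u_4=241/480 ∈ [2/5, 2/3) → index 5
j=5: u_5=301/480 ∈ [2/5, 2/3) → index 5
j=6: u_6=361/480 ∈ [2/3, 4/5) → index 6
j=7: u_7=421/480 ∈ [4/5, 1) → index 7

0 0 0 3 5 5 6 7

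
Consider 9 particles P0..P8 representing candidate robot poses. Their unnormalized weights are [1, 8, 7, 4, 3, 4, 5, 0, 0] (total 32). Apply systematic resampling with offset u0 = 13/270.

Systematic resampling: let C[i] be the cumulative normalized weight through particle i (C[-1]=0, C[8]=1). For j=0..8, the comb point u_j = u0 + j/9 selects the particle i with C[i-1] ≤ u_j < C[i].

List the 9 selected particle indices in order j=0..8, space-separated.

1 1 1 2 2 3 4 5 6

C = [1/32, 9/32, 1/2, 5/8, 23/32, 27/32, 1, 1, 1]
j=0: u_0=13/270 ∈ [1/32, 9/32) → index 1
j=1: u_1=43/270 ∈ [1/32, 9/32) → index 1
j=2: u_2=73/270 ∈ [1/32, 9/32) → index 1
j=3: u_3=103/270 ∈ [9/32, 1/2) → index 2
j=4: u_4=133/270 ∈ [9/32, 1/2) → index 2
j=5: u_5=163/270 ∈ [1/2, 5/8) → index 3
j=6: u_6=193/270 ∈ [5/8, 23/32) → index 4
j=7: u_7=223/270 ∈ [23/32, 27/32) → index 5
j=8: u_8=253/270 ∈ [27/32, 1) → index 6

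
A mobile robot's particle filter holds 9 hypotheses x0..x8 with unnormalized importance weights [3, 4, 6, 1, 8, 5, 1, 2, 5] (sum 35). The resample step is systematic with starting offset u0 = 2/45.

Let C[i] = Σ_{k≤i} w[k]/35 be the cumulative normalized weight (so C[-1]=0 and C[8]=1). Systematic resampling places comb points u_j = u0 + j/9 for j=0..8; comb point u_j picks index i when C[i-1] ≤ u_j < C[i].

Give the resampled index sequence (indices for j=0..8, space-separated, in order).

0 1 2 3 4 4 5 7 8

C = [3/35, 1/5, 13/35, 2/5, 22/35, 27/35, 4/5, 6/7, 1]
j=0: u_0=2/45 ∈ [0, 3/35) → index 0
j=1: u_1=7/45 ∈ [3/35, 1/5) → index 1
j=2: u_2=4/15 ∈ [1/5, 13/35) → index 2
j=3: u_3=17/45 ∈ [13/35, 2/5) → index 3
j=4: u_4=22/45 ∈ [2/5, 22/35) → index 4
j=5: u_5=3/5 ∈ [2/5, 22/35) → index 4
j=6: u_6=32/45 ∈ [22/35, 27/35) → index 5
j=7: u_7=37/45 ∈ [4/5, 6/7) → index 7
j=8: u_8=14/15 ∈ [6/7, 1) → index 8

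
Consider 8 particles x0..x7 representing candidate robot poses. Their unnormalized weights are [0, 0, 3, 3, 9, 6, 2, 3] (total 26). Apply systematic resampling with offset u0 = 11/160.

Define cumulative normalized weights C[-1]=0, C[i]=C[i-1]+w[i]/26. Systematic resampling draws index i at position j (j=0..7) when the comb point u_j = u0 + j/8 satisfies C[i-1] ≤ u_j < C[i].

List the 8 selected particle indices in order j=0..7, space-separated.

2 3 4 4 4 5 6 7

C = [0, 0, 3/26, 3/13, 15/26, 21/26, 23/26, 1]
j=0: u_0=11/160 ∈ [0, 3/26) → index 2
j=1: u_1=31/160 ∈ [3/26, 3/13) → index 3
j=2: u_2=51/160 ∈ [3/13, 15/26) → index 4
j=3: u_3=71/160 ∈ [3/13, 15/26) → index 4
j=4: u_4=91/160 ∈ [3/13, 15/26) → index 4
j=5: u_5=111/160 ∈ [15/26, 21/26) → index 5
j=6: u_6=131/160 ∈ [21/26, 23/26) → index 6
j=7: u_7=151/160 ∈ [23/26, 1) → index 7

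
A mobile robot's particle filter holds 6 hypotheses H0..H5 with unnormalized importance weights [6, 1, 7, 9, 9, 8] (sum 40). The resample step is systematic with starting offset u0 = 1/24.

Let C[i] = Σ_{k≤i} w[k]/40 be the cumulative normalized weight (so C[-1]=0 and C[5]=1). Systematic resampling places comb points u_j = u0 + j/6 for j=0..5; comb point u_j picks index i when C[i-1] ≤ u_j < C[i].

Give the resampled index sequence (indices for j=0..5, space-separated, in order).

C = [3/20, 7/40, 7/20, 23/40, 4/5, 1]
j=0: u_0=1/24 ∈ [0, 3/20) → index 0
j=1: u_1=5/24 ∈ [7/40, 7/20) → index 2
j=2: u_2=3/8 ∈ [7/20, 23/40) → index 3
j=3: u_3=13/24 ∈ [7/20, 23/40) → index 3
j=4: u_4=17/24 ∈ [23/40, 4/5) → index 4
j=5: u_5=7/8 ∈ [4/5, 1) → index 5

0 2 3 3 4 5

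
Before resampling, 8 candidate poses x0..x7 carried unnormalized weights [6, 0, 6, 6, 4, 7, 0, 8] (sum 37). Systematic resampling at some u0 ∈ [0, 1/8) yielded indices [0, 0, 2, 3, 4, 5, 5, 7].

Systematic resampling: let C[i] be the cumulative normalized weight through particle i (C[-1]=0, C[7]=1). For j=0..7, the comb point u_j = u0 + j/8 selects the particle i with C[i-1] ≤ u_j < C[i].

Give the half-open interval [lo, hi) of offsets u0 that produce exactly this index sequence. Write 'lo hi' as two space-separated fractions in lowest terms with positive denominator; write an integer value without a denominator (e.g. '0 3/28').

C = [6/37, 6/37, 12/37, 18/37, 22/37, 29/37, 29/37, 1]
j=0 picked index 0: u0 ∈ [0, 6/37)
j=1 picked index 0: u0 ∈ [-1/8, 11/296)
j=2 picked index 2: u0 ∈ [-13/148, 11/148)
j=3 picked index 3: u0 ∈ [-15/296, 33/296)
j=4 picked index 4: u0 ∈ [-1/74, 7/74)
j=5 picked index 5: u0 ∈ [-9/296, 47/296)
j=6 picked index 5: u0 ∈ [-23/148, 5/148)
j=7 picked index 7: u0 ∈ [-27/296, 1/8)
intersection: [0, 5/148)

0 5/148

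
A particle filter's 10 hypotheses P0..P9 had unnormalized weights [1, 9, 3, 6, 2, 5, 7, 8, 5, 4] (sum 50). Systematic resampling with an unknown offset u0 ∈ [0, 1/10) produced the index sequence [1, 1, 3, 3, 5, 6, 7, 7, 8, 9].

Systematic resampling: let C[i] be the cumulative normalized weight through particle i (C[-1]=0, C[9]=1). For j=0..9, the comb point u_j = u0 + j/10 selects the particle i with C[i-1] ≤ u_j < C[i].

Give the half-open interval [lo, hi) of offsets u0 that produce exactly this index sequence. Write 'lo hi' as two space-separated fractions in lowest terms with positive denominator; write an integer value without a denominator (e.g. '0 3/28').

C = [1/50, 1/5, 13/50, 19/50, 21/50, 13/25, 33/50, 41/50, 23/25, 1]
j=0 picked index 1: u0 ∈ [1/50, 1/5)
j=1 picked index 1: u0 ∈ [-2/25, 1/10)
j=2 picked index 3: u0 ∈ [3/50, 9/50)
j=3 picked index 3: u0 ∈ [-1/25, 2/25)
j=4 picked index 5: u0 ∈ [1/50, 3/25)
j=5 picked index 6: u0 ∈ [1/50, 4/25)
j=6 picked index 7: u0 ∈ [3/50, 11/50)
j=7 picked index 7: u0 ∈ [-1/25, 3/25)
j=8 picked index 8: u0 ∈ [1/50, 3/25)
j=9 picked index 9: u0 ∈ [1/50, 1/10)
intersection: [3/50, 2/25)

3/50 2/25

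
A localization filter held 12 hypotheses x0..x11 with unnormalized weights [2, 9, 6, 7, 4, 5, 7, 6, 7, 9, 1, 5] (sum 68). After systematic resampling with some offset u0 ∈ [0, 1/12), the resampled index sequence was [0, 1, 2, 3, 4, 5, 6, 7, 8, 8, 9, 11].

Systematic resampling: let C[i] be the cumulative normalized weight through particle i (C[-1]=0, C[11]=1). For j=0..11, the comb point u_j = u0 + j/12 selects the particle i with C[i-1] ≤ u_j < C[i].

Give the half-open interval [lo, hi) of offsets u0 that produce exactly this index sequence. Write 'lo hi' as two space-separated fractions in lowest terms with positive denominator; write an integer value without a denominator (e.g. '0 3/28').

C = [1/34, 11/68, 1/4, 6/17, 7/17, 33/68, 10/17, 23/34, 53/68, 31/34, 63/68, 1]
j=0 picked index 0: u0 ∈ [0, 1/34)
j=1 picked index 1: u0 ∈ [-11/204, 4/51)
j=2 picked index 2: u0 ∈ [-1/204, 1/12)
j=3 picked index 3: u0 ∈ [0, 7/68)
j=4 picked index 4: u0 ∈ [1/51, 4/51)
j=5 picked index 5: u0 ∈ [-1/204, 7/102)
j=6 picked index 6: u0 ∈ [-1/68, 3/34)
j=7 picked index 7: u0 ∈ [1/204, 19/204)
j=8 picked index 8: u0 ∈ [1/102, 23/204)
j=9 picked index 8: u0 ∈ [-5/68, 1/34)
j=10 picked index 9: u0 ∈ [-11/204, 4/51)
j=11 picked index 11: u0 ∈ [1/102, 1/12)
intersection: [1/51, 1/34)

1/51 1/34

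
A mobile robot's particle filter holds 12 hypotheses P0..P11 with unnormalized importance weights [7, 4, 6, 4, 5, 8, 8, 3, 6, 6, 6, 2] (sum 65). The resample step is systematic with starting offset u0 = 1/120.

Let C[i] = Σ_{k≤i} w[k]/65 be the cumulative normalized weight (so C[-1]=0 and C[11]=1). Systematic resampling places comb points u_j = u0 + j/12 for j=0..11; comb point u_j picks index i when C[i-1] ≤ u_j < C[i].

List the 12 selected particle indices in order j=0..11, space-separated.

C = [7/65, 11/65, 17/65, 21/65, 2/5, 34/65, 42/65, 9/13, 51/65, 57/65, 63/65, 1]
j=0: u_0=1/120 ∈ [0, 7/65) → index 0
j=1: u_1=11/120 ∈ [0, 7/65) → index 0
j=2: u_2=7/40 ∈ [11/65, 17/65) → index 2
j=3: u_3=31/120 ∈ [11/65, 17/65) → index 2
j=4: u_4=41/120 ∈ [21/65, 2/5) → index 4
j=5: u_5=17/40 ∈ [2/5, 34/65) → index 5
j=6: u_6=61/120 ∈ [2/5, 34/65) → index 5
j=7: u_7=71/120 ∈ [34/65, 42/65) → index 6
j=8: u_8=27/40 ∈ [42/65, 9/13) → index 7
j=9: u_9=91/120 ∈ [9/13, 51/65) → index 8
j=10: u_10=101/120 ∈ [51/65, 57/65) → index 9
j=11: u_11=37/40 ∈ [57/65, 63/65) → index 10

0 0 2 2 4 5 5 6 7 8 9 10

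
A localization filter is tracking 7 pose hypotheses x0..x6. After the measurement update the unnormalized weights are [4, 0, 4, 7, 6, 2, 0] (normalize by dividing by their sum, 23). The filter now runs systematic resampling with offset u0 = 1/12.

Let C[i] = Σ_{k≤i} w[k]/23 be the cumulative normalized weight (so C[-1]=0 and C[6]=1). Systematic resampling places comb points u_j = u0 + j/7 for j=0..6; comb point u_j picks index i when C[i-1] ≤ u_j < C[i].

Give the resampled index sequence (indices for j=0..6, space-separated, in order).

C = [4/23, 4/23, 8/23, 15/23, 21/23, 1, 1]
j=0: u_0=1/12 ∈ [0, 4/23) → index 0
j=1: u_1=19/84 ∈ [4/23, 8/23) → index 2
j=2: u_2=31/84 ∈ [8/23, 15/23) → index 3
j=3: u_3=43/84 ∈ [8/23, 15/23) → index 3
j=4: u_4=55/84 ∈ [15/23, 21/23) → index 4
j=5: u_5=67/84 ∈ [15/23, 21/23) → index 4
j=6: u_6=79/84 ∈ [21/23, 1) → index 5

0 2 3 3 4 4 5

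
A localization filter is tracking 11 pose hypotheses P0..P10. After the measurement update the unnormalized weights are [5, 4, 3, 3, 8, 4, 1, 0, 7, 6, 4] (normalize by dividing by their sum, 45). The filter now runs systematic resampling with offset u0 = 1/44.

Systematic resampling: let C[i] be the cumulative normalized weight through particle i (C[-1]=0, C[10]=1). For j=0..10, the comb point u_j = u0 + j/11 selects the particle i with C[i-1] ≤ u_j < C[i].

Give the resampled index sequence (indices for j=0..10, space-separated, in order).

C = [1/9, 1/5, 4/15, 1/3, 23/45, 3/5, 28/45, 28/45, 7/9, 41/45, 1]
j=0: u_0=1/44 ∈ [0, 1/9) → index 0
j=1: u_1=5/44 ∈ [1/9, 1/5) → index 1
j=2: u_2=9/44 ∈ [1/5, 4/15) → index 2
j=3: u_3=13/44 ∈ [4/15, 1/3) → index 3
j=4: u_4=17/44 ∈ [1/3, 23/45) → index 4
j=5: u_5=21/44 ∈ [1/3, 23/45) → index 4
j=6: u_6=25/44 ∈ [23/45, 3/5) → index 5
j=7: u_7=29/44 ∈ [28/45, 7/9) → index 8
j=8: u_8=3/4 ∈ [28/45, 7/9) → index 8
j=9: u_9=37/44 ∈ [7/9, 41/45) → index 9
j=10: u_10=41/44 ∈ [41/45, 1) → index 10

0 1 2 3 4 4 5 8 8 9 10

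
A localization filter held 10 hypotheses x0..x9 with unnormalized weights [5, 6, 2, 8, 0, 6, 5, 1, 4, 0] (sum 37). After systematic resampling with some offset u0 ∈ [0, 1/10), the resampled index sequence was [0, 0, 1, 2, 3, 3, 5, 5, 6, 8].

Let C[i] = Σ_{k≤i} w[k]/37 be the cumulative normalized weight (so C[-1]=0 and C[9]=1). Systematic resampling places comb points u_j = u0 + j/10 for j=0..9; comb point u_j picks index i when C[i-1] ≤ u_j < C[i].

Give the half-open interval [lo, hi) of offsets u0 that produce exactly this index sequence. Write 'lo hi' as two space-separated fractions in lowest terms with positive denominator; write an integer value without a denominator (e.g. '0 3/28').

C = [5/37, 11/37, 13/37, 21/37, 21/37, 27/37, 32/37, 33/37, 1, 1]
j=0 picked index 0: u0 ∈ [0, 5/37)
j=1 picked index 0: u0 ∈ [-1/10, 13/370)
j=2 picked index 1: u0 ∈ [-12/185, 18/185)
j=3 picked index 2: u0 ∈ [-1/370, 19/370)
j=4 picked index 3: u0 ∈ [-9/185, 31/185)
j=5 picked index 3: u0 ∈ [-11/74, 5/74)
j=6 picked index 5: u0 ∈ [-6/185, 24/185)
j=7 picked index 5: u0 ∈ [-49/370, 11/370)
j=8 picked index 6: u0 ∈ [-13/185, 12/185)
j=9 picked index 8: u0 ∈ [-3/370, 1/10)
intersection: [0, 11/370)

0 11/370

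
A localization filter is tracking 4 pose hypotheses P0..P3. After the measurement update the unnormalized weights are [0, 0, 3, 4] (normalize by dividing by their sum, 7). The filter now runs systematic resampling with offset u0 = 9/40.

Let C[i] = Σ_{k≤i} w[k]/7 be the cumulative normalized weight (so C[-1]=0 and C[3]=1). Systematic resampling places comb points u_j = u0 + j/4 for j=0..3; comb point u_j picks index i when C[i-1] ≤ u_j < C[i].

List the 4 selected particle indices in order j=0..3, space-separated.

2 3 3 3

C = [0, 0, 3/7, 1]
j=0: u_0=9/40 ∈ [0, 3/7) → index 2
j=1: u_1=19/40 ∈ [3/7, 1) → index 3
j=2: u_2=29/40 ∈ [3/7, 1) → index 3
j=3: u_3=39/40 ∈ [3/7, 1) → index 3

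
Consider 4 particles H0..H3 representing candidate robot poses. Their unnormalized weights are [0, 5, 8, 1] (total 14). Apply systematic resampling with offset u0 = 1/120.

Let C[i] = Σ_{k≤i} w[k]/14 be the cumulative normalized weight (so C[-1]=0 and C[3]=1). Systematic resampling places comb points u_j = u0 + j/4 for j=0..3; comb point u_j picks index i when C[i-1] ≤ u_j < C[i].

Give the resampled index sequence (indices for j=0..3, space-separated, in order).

C = [0, 5/14, 13/14, 1]
j=0: u_0=1/120 ∈ [0, 5/14) → index 1
j=1: u_1=31/120 ∈ [0, 5/14) → index 1
j=2: u_2=61/120 ∈ [5/14, 13/14) → index 2
j=3: u_3=91/120 ∈ [5/14, 13/14) → index 2

1 1 2 2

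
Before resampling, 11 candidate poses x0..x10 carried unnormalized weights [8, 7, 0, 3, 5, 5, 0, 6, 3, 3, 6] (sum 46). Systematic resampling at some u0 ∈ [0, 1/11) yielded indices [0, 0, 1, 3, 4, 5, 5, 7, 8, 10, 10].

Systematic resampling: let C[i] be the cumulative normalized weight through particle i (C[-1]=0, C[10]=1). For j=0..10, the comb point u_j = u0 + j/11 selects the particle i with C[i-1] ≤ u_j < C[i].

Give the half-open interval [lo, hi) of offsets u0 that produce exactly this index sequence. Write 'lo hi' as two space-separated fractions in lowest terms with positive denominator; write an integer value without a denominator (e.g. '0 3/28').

27/506 16/253

C = [4/23, 15/46, 15/46, 9/23, 1/2, 14/23, 14/23, 17/23, 37/46, 20/23, 1]
j=0 picked index 0: u0 ∈ [0, 4/23)
j=1 picked index 0: u0 ∈ [-1/11, 21/253)
j=2 picked index 1: u0 ∈ [-2/253, 73/506)
j=3 picked index 3: u0 ∈ [27/506, 30/253)
j=4 picked index 4: u0 ∈ [7/253, 3/22)
j=5 picked index 5: u0 ∈ [1/22, 39/253)
j=6 picked index 5: u0 ∈ [-1/22, 16/253)
j=7 picked index 7: u0 ∈ [-7/253, 26/253)
j=8 picked index 8: u0 ∈ [3/253, 39/506)
j=9 picked index 10: u0 ∈ [13/253, 2/11)
j=10 picked index 10: u0 ∈ [-10/253, 1/11)
intersection: [27/506, 16/253)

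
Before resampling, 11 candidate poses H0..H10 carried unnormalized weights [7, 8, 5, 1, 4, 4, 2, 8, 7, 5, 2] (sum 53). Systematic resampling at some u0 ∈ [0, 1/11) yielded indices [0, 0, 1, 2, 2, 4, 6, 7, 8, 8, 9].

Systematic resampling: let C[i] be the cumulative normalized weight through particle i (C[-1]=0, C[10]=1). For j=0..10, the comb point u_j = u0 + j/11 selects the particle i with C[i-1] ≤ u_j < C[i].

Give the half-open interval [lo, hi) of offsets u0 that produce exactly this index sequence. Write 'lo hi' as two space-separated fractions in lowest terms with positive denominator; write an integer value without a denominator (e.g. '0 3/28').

6/583 8/583

C = [7/53, 15/53, 20/53, 21/53, 25/53, 29/53, 31/53, 39/53, 46/53, 51/53, 1]
j=0 picked index 0: u0 ∈ [0, 7/53)
j=1 picked index 0: u0 ∈ [-1/11, 24/583)
j=2 picked index 1: u0 ∈ [-29/583, 59/583)
j=3 picked index 2: u0 ∈ [6/583, 61/583)
j=4 picked index 2: u0 ∈ [-47/583, 8/583)
j=5 picked index 4: u0 ∈ [-34/583, 10/583)
j=6 picked index 6: u0 ∈ [1/583, 23/583)
j=7 picked index 7: u0 ∈ [-30/583, 58/583)
j=8 picked index 8: u0 ∈ [5/583, 82/583)
j=9 picked index 8: u0 ∈ [-48/583, 29/583)
j=10 picked index 9: u0 ∈ [-24/583, 31/583)
intersection: [6/583, 8/583)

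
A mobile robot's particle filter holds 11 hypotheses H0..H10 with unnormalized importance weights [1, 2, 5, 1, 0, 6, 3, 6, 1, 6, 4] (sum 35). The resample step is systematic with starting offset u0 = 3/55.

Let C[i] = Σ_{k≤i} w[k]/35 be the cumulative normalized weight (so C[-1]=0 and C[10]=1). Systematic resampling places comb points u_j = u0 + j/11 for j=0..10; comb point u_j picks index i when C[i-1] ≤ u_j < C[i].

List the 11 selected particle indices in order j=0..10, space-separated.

1 2 3 5 5 6 7 8 9 9 10

C = [1/35, 3/35, 8/35, 9/35, 9/35, 3/7, 18/35, 24/35, 5/7, 31/35, 1]
j=0: u_0=3/55 ∈ [1/35, 3/35) → index 1
j=1: u_1=8/55 ∈ [3/35, 8/35) → index 2
j=2: u_2=13/55 ∈ [8/35, 9/35) → index 3
j=3: u_3=18/55 ∈ [9/35, 3/7) → index 5
j=4: u_4=23/55 ∈ [9/35, 3/7) → index 5
j=5: u_5=28/55 ∈ [3/7, 18/35) → index 6
j=6: u_6=3/5 ∈ [18/35, 24/35) → index 7
j=7: u_7=38/55 ∈ [24/35, 5/7) → index 8
j=8: u_8=43/55 ∈ [5/7, 31/35) → index 9
j=9: u_9=48/55 ∈ [5/7, 31/35) → index 9
j=10: u_10=53/55 ∈ [31/35, 1) → index 10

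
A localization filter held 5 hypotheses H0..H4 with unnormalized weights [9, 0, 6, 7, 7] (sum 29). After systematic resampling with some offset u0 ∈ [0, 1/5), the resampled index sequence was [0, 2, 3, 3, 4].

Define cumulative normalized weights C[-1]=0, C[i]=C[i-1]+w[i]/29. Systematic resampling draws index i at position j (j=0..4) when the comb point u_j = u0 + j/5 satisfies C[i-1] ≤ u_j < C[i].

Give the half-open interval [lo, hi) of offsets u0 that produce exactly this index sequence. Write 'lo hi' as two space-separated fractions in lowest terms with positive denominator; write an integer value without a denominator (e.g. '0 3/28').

C = [9/29, 9/29, 15/29, 22/29, 1]
j=0 picked index 0: u0 ∈ [0, 9/29)
j=1 picked index 2: u0 ∈ [16/145, 46/145)
j=2 picked index 3: u0 ∈ [17/145, 52/145)
j=3 picked index 3: u0 ∈ [-12/145, 23/145)
j=4 picked index 4: u0 ∈ [-6/145, 1/5)
intersection: [17/145, 23/145)

17/145 23/145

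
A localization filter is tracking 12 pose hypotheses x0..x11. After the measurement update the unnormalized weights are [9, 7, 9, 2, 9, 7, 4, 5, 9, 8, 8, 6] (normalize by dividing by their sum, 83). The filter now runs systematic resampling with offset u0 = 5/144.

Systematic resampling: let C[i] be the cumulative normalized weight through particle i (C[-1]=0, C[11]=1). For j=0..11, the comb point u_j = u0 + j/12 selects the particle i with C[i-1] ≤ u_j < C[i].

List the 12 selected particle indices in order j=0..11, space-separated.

C = [9/83, 16/83, 25/83, 27/83, 36/83, 43/83, 47/83, 52/83, 61/83, 69/83, 77/83, 1]
j=0: u_0=5/144 ∈ [0, 9/83) → index 0
j=1: u_1=17/144 ∈ [9/83, 16/83) → index 1
j=2: u_2=29/144 ∈ [16/83, 25/83) → index 2
j=3: u_3=41/144 ∈ [16/83, 25/83) → index 2
j=4: u_4=53/144 ∈ [27/83, 36/83) → index 4
j=5: u_5=65/144 ∈ [36/83, 43/83) → index 5
j=6: u_6=77/144 ∈ [43/83, 47/83) → index 6
j=7: u_7=89/144 ∈ [47/83, 52/83) → index 7
j=8: u_8=101/144 ∈ [52/83, 61/83) → index 8
j=9: u_9=113/144 ∈ [61/83, 69/83) → index 9
j=10: u_10=125/144 ∈ [69/83, 77/83) → index 10
j=11: u_11=137/144 ∈ [77/83, 1) → index 11

0 1 2 2 4 5 6 7 8 9 10 11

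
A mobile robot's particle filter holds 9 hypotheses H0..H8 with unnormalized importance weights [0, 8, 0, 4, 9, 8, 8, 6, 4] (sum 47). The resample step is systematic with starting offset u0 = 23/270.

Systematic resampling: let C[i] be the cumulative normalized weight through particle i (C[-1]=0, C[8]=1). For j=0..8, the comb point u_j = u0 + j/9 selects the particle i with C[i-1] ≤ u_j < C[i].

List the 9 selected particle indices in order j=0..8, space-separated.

C = [0, 8/47, 8/47, 12/47, 21/47, 29/47, 37/47, 43/47, 1]
j=0: u_0=23/270 ∈ [0, 8/47) → index 1
j=1: u_1=53/270 ∈ [8/47, 12/47) → index 3
j=2: u_2=83/270 ∈ [12/47, 21/47) → index 4
j=3: u_3=113/270 ∈ [12/47, 21/47) → index 4
j=4: u_4=143/270 ∈ [21/47, 29/47) → index 5
j=5: u_5=173/270 ∈ [29/47, 37/47) → index 6
j=6: u_6=203/270 ∈ [29/47, 37/47) → index 6
j=7: u_7=233/270 ∈ [37/47, 43/47) → index 7
j=8: u_8=263/270 ∈ [43/47, 1) → index 8

1 3 4 4 5 6 6 7 8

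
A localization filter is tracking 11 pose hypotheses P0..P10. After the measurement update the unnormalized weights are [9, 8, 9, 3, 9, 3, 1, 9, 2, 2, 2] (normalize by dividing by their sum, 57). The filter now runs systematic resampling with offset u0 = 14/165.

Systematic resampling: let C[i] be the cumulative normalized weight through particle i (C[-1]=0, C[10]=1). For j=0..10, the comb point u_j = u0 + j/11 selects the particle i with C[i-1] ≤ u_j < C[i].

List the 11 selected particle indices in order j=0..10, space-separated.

0 1 1 2 2 4 4 6 7 8 10

C = [3/19, 17/57, 26/57, 29/57, 2/3, 41/57, 14/19, 17/19, 53/57, 55/57, 1]
j=0: u_0=14/165 ∈ [0, 3/19) → index 0
j=1: u_1=29/165 ∈ [3/19, 17/57) → index 1
j=2: u_2=4/15 ∈ [3/19, 17/57) → index 1
j=3: u_3=59/165 ∈ [17/57, 26/57) → index 2
j=4: u_4=74/165 ∈ [17/57, 26/57) → index 2
j=5: u_5=89/165 ∈ [29/57, 2/3) → index 4
j=6: u_6=104/165 ∈ [29/57, 2/3) → index 4
j=7: u_7=119/165 ∈ [41/57, 14/19) → index 6
j=8: u_8=134/165 ∈ [14/19, 17/19) → index 7
j=9: u_9=149/165 ∈ [17/19, 53/57) → index 8
j=10: u_10=164/165 ∈ [55/57, 1) → index 10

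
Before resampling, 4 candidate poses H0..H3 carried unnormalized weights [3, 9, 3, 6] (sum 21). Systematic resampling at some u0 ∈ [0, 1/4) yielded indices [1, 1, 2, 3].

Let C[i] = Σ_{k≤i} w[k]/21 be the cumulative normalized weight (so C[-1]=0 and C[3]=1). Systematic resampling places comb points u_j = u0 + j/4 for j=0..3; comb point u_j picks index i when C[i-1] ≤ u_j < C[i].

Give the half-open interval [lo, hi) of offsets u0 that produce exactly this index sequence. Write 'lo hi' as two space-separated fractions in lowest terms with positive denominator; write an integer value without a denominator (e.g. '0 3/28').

1/7 3/14

C = [1/7, 4/7, 5/7, 1]
j=0 picked index 1: u0 ∈ [1/7, 4/7)
j=1 picked index 1: u0 ∈ [-3/28, 9/28)
j=2 picked index 2: u0 ∈ [1/14, 3/14)
j=3 picked index 3: u0 ∈ [-1/28, 1/4)
intersection: [1/7, 3/14)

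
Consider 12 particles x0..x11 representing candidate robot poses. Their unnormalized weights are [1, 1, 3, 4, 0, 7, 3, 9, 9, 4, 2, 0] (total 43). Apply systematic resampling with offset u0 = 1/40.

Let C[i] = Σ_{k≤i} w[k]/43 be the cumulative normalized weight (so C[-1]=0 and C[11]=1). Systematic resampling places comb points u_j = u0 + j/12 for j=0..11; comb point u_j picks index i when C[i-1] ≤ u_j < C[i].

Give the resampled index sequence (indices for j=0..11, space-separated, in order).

1 2 3 5 5 6 7 7 8 8 8 9

C = [1/43, 2/43, 5/43, 9/43, 9/43, 16/43, 19/43, 28/43, 37/43, 41/43, 1, 1]
j=0: u_0=1/40 ∈ [1/43, 2/43) → index 1
j=1: u_1=13/120 ∈ [2/43, 5/43) → index 2
j=2: u_2=23/120 ∈ [5/43, 9/43) → index 3
j=3: u_3=11/40 ∈ [9/43, 16/43) → index 5
j=4: u_4=43/120 ∈ [9/43, 16/43) → index 5
j=5: u_5=53/120 ∈ [16/43, 19/43) → index 6
j=6: u_6=21/40 ∈ [19/43, 28/43) → index 7
j=7: u_7=73/120 ∈ [19/43, 28/43) → index 7
j=8: u_8=83/120 ∈ [28/43, 37/43) → index 8
j=9: u_9=31/40 ∈ [28/43, 37/43) → index 8
j=10: u_10=103/120 ∈ [28/43, 37/43) → index 8
j=11: u_11=113/120 ∈ [37/43, 41/43) → index 9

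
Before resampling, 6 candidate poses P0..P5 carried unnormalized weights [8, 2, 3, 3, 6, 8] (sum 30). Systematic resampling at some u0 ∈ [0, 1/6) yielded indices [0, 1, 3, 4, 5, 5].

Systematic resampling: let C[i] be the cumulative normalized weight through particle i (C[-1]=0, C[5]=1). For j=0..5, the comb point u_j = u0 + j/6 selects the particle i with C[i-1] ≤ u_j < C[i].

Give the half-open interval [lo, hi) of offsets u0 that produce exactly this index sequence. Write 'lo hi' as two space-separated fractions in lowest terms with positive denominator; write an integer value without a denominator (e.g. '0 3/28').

1/10 1/6

C = [4/15, 1/3, 13/30, 8/15, 11/15, 1]
j=0 picked index 0: u0 ∈ [0, 4/15)
j=1 picked index 1: u0 ∈ [1/10, 1/6)
j=2 picked index 3: u0 ∈ [1/10, 1/5)
j=3 picked index 4: u0 ∈ [1/30, 7/30)
j=4 picked index 5: u0 ∈ [1/15, 1/3)
j=5 picked index 5: u0 ∈ [-1/10, 1/6)
intersection: [1/10, 1/6)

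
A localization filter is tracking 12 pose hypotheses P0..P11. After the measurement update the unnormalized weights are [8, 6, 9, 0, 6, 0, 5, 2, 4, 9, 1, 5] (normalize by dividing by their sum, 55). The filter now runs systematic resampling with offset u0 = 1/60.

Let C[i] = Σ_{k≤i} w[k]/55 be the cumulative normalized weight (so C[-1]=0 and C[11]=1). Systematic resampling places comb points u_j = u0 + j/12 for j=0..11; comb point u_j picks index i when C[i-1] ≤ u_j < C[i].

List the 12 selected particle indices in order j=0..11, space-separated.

C = [8/55, 14/55, 23/55, 23/55, 29/55, 29/55, 34/55, 36/55, 8/11, 49/55, 10/11, 1]
j=0: u_0=1/60 ∈ [0, 8/55) → index 0
j=1: u_1=1/10 ∈ [0, 8/55) → index 0
j=2: u_2=11/60 ∈ [8/55, 14/55) → index 1
j=3: u_3=4/15 ∈ [14/55, 23/55) → index 2
j=4: u_4=7/20 ∈ [14/55, 23/55) → index 2
j=5: u_5=13/30 ∈ [23/55, 29/55) → index 4
j=6: u_6=31/60 ∈ [23/55, 29/55) → index 4
j=7: u_7=3/5 ∈ [29/55, 34/55) → index 6
j=8: u_8=41/60 ∈ [36/55, 8/11) → index 8
j=9: u_9=23/30 ∈ [8/11, 49/55) → index 9
j=10: u_10=17/20 ∈ [8/11, 49/55) → index 9
j=11: u_11=14/15 ∈ [10/11, 1) → index 11

0 0 1 2 2 4 4 6 8 9 9 11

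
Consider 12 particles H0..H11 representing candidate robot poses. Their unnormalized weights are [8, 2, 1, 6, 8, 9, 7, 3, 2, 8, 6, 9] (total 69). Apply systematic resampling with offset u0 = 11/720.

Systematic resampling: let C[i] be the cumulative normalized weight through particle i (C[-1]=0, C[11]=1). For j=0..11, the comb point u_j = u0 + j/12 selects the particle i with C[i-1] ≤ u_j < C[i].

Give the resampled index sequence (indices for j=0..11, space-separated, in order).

C = [8/69, 10/69, 11/69, 17/69, 25/69, 34/69, 41/69, 44/69, 2/3, 18/23, 20/23, 1]
j=0: u_0=11/720 ∈ [0, 8/69) → index 0
j=1: u_1=71/720 ∈ [0, 8/69) → index 0
j=2: u_2=131/720 ∈ [11/69, 17/69) → index 3
j=3: u_3=191/720 ∈ [17/69, 25/69) → index 4
j=4: u_4=251/720 ∈ [17/69, 25/69) → index 4
j=5: u_5=311/720 ∈ [25/69, 34/69) → index 5
j=6: u_6=371/720 ∈ [34/69, 41/69) → index 6
j=7: u_7=431/720 ∈ [41/69, 44/69) → index 7
j=8: u_8=491/720 ∈ [2/3, 18/23) → index 9
j=9: u_9=551/720 ∈ [2/3, 18/23) → index 9
j=10: u_10=611/720 ∈ [18/23, 20/23) → index 10
j=11: u_11=671/720 ∈ [20/23, 1) → index 11

0 0 3 4 4 5 6 7 9 9 10 11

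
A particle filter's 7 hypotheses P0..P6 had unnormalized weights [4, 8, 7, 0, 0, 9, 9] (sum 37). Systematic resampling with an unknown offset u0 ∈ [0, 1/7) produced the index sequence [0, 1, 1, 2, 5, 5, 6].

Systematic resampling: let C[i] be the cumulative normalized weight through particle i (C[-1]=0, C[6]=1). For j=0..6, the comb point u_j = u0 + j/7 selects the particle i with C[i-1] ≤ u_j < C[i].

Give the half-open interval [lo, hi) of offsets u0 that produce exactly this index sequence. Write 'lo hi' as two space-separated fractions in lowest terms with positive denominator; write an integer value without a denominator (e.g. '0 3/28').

0 10/259

C = [4/37, 12/37, 19/37, 19/37, 19/37, 28/37, 1]
j=0 picked index 0: u0 ∈ [0, 4/37)
j=1 picked index 1: u0 ∈ [-9/259, 47/259)
j=2 picked index 1: u0 ∈ [-46/259, 10/259)
j=3 picked index 2: u0 ∈ [-27/259, 22/259)
j=4 picked index 5: u0 ∈ [-15/259, 48/259)
j=5 picked index 5: u0 ∈ [-52/259, 11/259)
j=6 picked index 6: u0 ∈ [-26/259, 1/7)
intersection: [0, 10/259)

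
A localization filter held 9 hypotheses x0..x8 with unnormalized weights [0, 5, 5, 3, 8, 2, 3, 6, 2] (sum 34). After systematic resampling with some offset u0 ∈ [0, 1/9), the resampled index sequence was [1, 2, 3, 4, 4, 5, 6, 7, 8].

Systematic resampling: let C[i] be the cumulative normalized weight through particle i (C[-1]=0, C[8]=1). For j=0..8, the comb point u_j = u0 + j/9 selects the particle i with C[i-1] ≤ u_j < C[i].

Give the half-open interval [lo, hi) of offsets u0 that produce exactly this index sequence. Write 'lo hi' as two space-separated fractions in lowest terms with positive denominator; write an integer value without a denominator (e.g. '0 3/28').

C = [0, 5/34, 5/17, 13/34, 21/34, 23/34, 13/17, 16/17, 1]
j=0 picked index 1: u0 ∈ [0, 5/34)
j=1 picked index 2: u0 ∈ [11/306, 28/153)
j=2 picked index 3: u0 ∈ [11/153, 49/306)
j=3 picked index 4: u0 ∈ [5/102, 29/102)
j=4 picked index 4: u0 ∈ [-19/306, 53/306)
j=5 picked index 5: u0 ∈ [19/306, 37/306)
j=6 picked index 6: u0 ∈ [1/102, 5/51)
j=7 picked index 7: u0 ∈ [-2/153, 25/153)
j=8 picked index 8: u0 ∈ [8/153, 1/9)
intersection: [11/153, 5/51)

11/153 5/51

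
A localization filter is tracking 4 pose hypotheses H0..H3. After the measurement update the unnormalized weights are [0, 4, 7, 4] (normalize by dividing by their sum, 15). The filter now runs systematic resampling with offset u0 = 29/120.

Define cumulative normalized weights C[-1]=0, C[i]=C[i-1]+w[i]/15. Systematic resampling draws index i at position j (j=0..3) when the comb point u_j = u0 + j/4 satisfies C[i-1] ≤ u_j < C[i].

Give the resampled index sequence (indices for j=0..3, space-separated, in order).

C = [0, 4/15, 11/15, 1]
j=0: u_0=29/120 ∈ [0, 4/15) → index 1
j=1: u_1=59/120 ∈ [4/15, 11/15) → index 2
j=2: u_2=89/120 ∈ [11/15, 1) → index 3
j=3: u_3=119/120 ∈ [11/15, 1) → index 3

1 2 3 3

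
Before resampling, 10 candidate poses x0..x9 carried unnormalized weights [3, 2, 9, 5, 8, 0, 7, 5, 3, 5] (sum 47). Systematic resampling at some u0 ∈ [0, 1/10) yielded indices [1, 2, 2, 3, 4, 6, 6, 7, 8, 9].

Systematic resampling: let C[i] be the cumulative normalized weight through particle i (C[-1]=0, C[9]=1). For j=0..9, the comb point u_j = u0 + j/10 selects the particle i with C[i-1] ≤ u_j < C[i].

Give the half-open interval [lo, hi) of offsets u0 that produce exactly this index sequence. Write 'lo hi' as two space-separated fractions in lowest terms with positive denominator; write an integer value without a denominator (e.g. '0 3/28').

7/94 22/235

C = [3/47, 5/47, 14/47, 19/47, 27/47, 27/47, 34/47, 39/47, 42/47, 1]
j=0 picked index 1: u0 ∈ [3/47, 5/47)
j=1 picked index 2: u0 ∈ [3/470, 93/470)
j=2 picked index 2: u0 ∈ [-22/235, 23/235)
j=3 picked index 3: u0 ∈ [-1/470, 49/470)
j=4 picked index 4: u0 ∈ [1/235, 41/235)
j=5 picked index 6: u0 ∈ [7/94, 21/94)
j=6 picked index 6: u0 ∈ [-6/235, 29/235)
j=7 picked index 7: u0 ∈ [11/470, 61/470)
j=8 picked index 8: u0 ∈ [7/235, 22/235)
j=9 picked index 9: u0 ∈ [-3/470, 1/10)
intersection: [7/94, 22/235)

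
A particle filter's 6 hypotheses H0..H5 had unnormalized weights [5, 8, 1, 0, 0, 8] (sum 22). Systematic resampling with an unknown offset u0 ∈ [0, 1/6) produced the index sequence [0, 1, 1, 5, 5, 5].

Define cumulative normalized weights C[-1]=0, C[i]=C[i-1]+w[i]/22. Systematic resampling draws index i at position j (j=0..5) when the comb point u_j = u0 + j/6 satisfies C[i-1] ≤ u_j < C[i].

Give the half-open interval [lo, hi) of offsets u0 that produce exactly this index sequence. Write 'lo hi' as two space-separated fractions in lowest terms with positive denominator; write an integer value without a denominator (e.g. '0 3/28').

3/22 1/6

C = [5/22, 13/22, 7/11, 7/11, 7/11, 1]
j=0 picked index 0: u0 ∈ [0, 5/22)
j=1 picked index 1: u0 ∈ [2/33, 14/33)
j=2 picked index 1: u0 ∈ [-7/66, 17/66)
j=3 picked index 5: u0 ∈ [3/22, 1/2)
j=4 picked index 5: u0 ∈ [-1/33, 1/3)
j=5 picked index 5: u0 ∈ [-13/66, 1/6)
intersection: [3/22, 1/6)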